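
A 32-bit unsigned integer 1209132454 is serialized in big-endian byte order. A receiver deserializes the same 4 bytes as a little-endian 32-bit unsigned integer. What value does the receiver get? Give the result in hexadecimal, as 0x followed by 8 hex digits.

0xA6E51148

1209132454 in 32-bit hexadecimal is 0x4811E5A6.
Stored big-endian, the bytes at ascending addresses are 48 11 E5 A6.
Read back as little-endian, the first byte is least significant, giving 0xA6E51148.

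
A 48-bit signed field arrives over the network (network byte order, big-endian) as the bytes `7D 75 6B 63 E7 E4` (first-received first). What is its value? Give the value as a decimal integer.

137943266355172

In big-endian order the high byte comes first in memory.
The bytes are already most-significant first: 0x7D756B63E7E4.
0x7D756B63E7E4 = 137943266355172.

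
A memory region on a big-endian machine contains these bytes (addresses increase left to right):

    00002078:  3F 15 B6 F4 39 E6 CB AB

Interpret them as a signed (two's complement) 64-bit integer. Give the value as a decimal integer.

In big-endian order the high byte comes first in memory.
The bytes are already most-significant first: 0x3F15B6F439E6CBAB.
0x3F15B6F439E6CBAB = 4545740558960085931.

4545740558960085931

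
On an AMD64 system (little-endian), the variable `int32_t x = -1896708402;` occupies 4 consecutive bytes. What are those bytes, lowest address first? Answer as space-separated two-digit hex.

CE 86 F2 8E

Two's complement of -1896708402 in 32 bits: 1896708402 = 0x710D7932; invert → 0x8EF286CD; add 1 → 0x8EF286CE.
Split into bytes (most-significant first): 8E F2 86 CE.
In little-endian order the low byte comes first in memory.
So at ascending addresses the bytes are CE 86 F2 8E.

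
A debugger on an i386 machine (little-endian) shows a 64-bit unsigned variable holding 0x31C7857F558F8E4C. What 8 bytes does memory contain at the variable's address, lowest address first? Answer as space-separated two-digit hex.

Split into bytes (most-significant first): 31 C7 85 7F 55 8F 8E 4C.
Little-endian: lowest address holds the least-significant byte.
So at ascending addresses the bytes are 4C 8E 8F 55 7F 85 C7 31.

4C 8E 8F 55 7F 85 C7 31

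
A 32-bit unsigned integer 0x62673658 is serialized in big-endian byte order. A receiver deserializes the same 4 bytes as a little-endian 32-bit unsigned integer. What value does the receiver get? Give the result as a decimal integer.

1479960418

Stored big-endian, the bytes at ascending addresses are 62 67 36 58.
Read back as little-endian, the first byte is least significant, giving 0x58366762.
0x58366762 = 1479960418.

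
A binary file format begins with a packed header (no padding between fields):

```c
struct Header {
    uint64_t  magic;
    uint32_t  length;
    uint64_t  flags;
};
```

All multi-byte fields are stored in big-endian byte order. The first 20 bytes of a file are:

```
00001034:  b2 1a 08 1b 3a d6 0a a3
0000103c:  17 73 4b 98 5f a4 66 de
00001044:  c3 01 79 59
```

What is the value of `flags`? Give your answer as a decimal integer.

`flags` follows `magic` (8 B), `length` (4 B), so it starts at offset 8 + 4 = 12 and occupies 8 bytes.
Bytes at offsets 12..19: 5F A4 66 DE C3 01 79 59.
Big-endian stores the most-significant byte at the lowest address.
The bytes are already most-significant first: 0x5FA466DEC3017959.
0x5FA466DEC3017959 = 6891746436724128089.

6891746436724128089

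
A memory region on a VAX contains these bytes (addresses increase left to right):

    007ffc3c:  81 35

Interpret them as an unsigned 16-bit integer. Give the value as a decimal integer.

Little-endian stores the least-significant byte at the lowest address.
Reassemble most-significant byte first: 35 81 → 0x3581.
0x3581 = 13697.

13697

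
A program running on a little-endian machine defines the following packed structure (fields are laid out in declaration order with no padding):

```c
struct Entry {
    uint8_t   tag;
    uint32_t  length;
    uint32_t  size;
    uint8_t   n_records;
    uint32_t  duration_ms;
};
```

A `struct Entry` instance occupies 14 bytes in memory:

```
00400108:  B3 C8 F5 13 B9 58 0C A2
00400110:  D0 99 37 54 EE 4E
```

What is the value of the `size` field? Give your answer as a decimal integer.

`size` follows `tag` (1 B), `length` (4 B), so it starts at offset 1 + 4 = 5 and occupies 4 bytes.
Bytes at offsets 5..8: 58 0C A2 D0.
Little-endian: lowest address holds the least-significant byte.
Reassemble most-significant byte first: D0 A2 0C 58 → 0xD0A20C58.
0xD0A20C58 = 3500280920.

3500280920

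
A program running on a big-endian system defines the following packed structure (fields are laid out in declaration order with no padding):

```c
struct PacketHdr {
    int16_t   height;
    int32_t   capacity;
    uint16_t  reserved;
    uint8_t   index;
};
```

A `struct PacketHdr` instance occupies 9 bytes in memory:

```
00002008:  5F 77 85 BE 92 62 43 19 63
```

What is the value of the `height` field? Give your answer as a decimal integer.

24439

`height` is the first field, at byte offset 0, occupying 2 bytes.
Bytes at offsets 0..1: 5F 77.
Big-endian stores the most-significant byte at the lowest address.
The bytes are already most-significant first: 0x5F77.
0x5F77 = 24439.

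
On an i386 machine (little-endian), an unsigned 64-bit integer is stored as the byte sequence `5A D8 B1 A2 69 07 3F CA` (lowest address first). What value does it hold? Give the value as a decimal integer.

In little-endian order the low byte comes first in memory.
Reassemble most-significant byte first: CA 3F 07 69 A2 B1 D8 5A → 0xCA3F0769A2B1D85A.
0xCA3F0769A2B1D85A = 14573375069476739162.

14573375069476739162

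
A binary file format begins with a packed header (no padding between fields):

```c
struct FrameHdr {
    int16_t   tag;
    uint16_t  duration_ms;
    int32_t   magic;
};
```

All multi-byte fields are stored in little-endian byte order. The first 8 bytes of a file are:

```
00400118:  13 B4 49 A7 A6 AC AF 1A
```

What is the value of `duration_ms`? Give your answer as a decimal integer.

`duration_ms` follows `tag` (2 bytes), so it starts at byte offset 2 and occupies 2 bytes.
Bytes at offsets 2..3: 49 A7.
In little-endian order the low byte comes first in memory.
Reassemble most-significant byte first: A7 49 → 0xA749.
0xA749 = 42825.

42825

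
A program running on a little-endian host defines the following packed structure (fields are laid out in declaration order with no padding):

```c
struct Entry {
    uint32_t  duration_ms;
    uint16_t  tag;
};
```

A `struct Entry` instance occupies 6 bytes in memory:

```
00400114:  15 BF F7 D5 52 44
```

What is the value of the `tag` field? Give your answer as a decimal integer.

17490

`tag` follows `duration_ms` (4 bytes), so it starts at byte offset 4 and occupies 2 bytes.
Bytes at offsets 4..5: 52 44.
Little-endian: lowest address holds the least-significant byte.
Reassemble most-significant byte first: 44 52 → 0x4452.
0x4452 = 17490.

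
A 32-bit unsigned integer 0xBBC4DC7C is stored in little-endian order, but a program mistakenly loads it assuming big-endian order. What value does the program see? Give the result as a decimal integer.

Stored little-endian, the bytes at ascending addresses are 7C DC C4 BB.
Read back as big-endian, the last byte is least significant, giving 0x7CDCC4BB.
0x7CDCC4BB = 2094843067.

2094843067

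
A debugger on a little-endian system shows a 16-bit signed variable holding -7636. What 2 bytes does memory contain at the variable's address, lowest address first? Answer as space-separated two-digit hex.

Two's complement of -7636 in 16 bits: 7636 = 0x1DD4; invert → 0xE22B; add 1 → 0xE22C.
Split into bytes (most-significant first): E2 2C.
In little-endian order the low byte comes first in memory.
So at ascending addresses the bytes are 2C E2.

2C E2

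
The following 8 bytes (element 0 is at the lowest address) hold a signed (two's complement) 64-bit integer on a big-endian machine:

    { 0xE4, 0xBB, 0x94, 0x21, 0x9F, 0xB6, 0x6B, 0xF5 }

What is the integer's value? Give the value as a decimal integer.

Big-endian stores the most-significant byte at the lowest address.
The bytes are already most-significant first: 0xE4BB94219FB66BF5.
Top bit is set, so as a signed 64-bit value this is 0xE4BB94219FB66BF5 − 2^64 = -1964813940282725387.

-1964813940282725387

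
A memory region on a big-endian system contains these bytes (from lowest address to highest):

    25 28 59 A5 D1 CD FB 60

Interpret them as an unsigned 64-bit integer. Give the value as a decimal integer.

2677488547196173152

Big-endian stores the most-significant byte at the lowest address.
The bytes are already most-significant first: 0x252859A5D1CDFB60.
0x252859A5D1CDFB60 = 2677488547196173152.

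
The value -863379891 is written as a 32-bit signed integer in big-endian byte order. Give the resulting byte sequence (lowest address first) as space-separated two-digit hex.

Two's complement of -863379891 in 32 bits: 863379891 = 0x337621B3; invert → 0xCC89DE4C; add 1 → 0xCC89DE4D.
Split into bytes (most-significant first): CC 89 DE 4D.
Big-endian stores the most-significant byte at the lowest address.
So the memory order matches the most-significant-first order: CC 89 DE 4D.

CC 89 DE 4D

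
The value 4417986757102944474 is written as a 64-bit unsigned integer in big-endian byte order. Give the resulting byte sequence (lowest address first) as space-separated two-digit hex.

4417986757102944474 in hexadecimal, padded to 64 bits, is 0x3D4FD78C4F8040DA.
Split into bytes (most-significant first): 3D 4F D7 8C 4F 80 40 DA.
Big-endian stores the most-significant byte at the lowest address.
So the memory order matches the most-significant-first order: 3D 4F D7 8C 4F 80 40 DA.

3D 4F D7 8C 4F 80 40 DA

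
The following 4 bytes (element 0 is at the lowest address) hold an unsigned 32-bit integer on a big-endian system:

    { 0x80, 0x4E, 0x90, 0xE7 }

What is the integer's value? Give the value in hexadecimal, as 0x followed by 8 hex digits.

0x804E90E7

Big-endian stores the most-significant byte at the lowest address.
The bytes are already most-significant first: 0x804E90E7.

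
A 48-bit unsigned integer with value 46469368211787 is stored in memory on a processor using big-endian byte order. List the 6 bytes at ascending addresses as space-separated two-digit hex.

2A 43 7E 2F 69 4B

46469368211787 in hexadecimal, padded to 48 bits, is 0x2A437E2F694B.
Split into bytes (most-significant first): 2A 43 7E 2F 69 4B.
In big-endian order the high byte comes first in memory.
So the memory order matches the most-significant-first order: 2A 43 7E 2F 69 4B.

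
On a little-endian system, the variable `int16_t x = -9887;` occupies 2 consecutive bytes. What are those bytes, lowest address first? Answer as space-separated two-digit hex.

Two's complement of -9887 in 16 bits: 9887 = 0x269F; invert → 0xD960; add 1 → 0xD961.
Split into bytes (most-significant first): D9 61.
In little-endian order the low byte comes first in memory.
So at ascending addresses the bytes are 61 D9.

61 D9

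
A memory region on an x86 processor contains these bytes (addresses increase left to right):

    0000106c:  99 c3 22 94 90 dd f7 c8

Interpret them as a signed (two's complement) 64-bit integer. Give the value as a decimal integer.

-3965457333846096999

Little-endian: lowest address holds the least-significant byte.
Reassemble most-significant byte first: C8 F7 DD 90 94 22 C3 99 → 0xC8F7DD909422C399.
Top bit is set, so as a signed 64-bit value this is 0xC8F7DD909422C399 − 2^64 = -3965457333846096999.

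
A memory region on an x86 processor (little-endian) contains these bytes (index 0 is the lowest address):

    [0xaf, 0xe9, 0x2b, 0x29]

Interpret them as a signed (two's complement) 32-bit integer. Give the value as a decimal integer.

690743727

Little-endian: lowest address holds the least-significant byte.
Reassemble most-significant byte first: 29 2B E9 AF → 0x292BE9AF.
0x292BE9AF = 690743727.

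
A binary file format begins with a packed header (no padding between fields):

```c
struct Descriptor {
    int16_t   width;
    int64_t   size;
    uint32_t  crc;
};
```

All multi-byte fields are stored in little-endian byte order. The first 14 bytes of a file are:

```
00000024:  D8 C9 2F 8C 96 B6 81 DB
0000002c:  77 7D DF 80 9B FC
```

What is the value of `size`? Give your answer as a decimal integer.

`size` follows `width` (2 bytes), so it starts at byte offset 2 and occupies 8 bytes.
Bytes at offsets 2..9: 2F 8C 96 B6 81 DB 77 7D.
Little-endian: lowest address holds the least-significant byte.
Reassemble most-significant byte first: 7D 77 DB 81 B6 96 8C 2F → 0x7D77DB81B6968C2F.
0x7D77DB81B6968C2F = 9040936127130143791.

9040936127130143791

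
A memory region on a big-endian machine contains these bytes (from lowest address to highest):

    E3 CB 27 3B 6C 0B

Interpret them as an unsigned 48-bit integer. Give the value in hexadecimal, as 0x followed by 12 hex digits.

Big-endian stores the most-significant byte at the lowest address.
The bytes are already most-significant first: 0xE3CB273B6C0B.

0xE3CB273B6C0B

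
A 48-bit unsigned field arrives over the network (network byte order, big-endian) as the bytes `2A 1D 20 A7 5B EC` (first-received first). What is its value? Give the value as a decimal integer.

In big-endian order the high byte comes first in memory.
The bytes are already most-significant first: 0x2A1D20A75BEC.
0x2A1D20A75BEC = 46304590257132.

46304590257132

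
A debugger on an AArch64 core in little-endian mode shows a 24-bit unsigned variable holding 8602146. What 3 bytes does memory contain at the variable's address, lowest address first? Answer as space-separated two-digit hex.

8602146 in hexadecimal, padded to 24 bits, is 0x834222.
Split into bytes (most-significant first): 83 42 22.
Little-endian stores the least-significant byte at the lowest address.
So at ascending addresses the bytes are 22 42 83.

22 42 83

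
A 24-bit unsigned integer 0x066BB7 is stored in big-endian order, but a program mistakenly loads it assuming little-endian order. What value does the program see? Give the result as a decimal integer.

12020486

Stored big-endian, the bytes at ascending addresses are 06 6B B7.
Read back as little-endian, the first byte is least significant, giving 0xB76B06.
0xB76B06 = 12020486.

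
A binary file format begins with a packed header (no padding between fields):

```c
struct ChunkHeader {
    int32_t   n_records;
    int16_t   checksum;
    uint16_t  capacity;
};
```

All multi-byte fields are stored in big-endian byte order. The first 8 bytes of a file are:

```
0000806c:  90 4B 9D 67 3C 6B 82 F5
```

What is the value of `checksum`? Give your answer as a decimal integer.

15467

`checksum` follows `n_records` (4 bytes), so it starts at byte offset 4 and occupies 2 bytes.
Bytes at offsets 4..5: 3C 6B.
In big-endian order the high byte comes first in memory.
The bytes are already most-significant first: 0x3C6B.
0x3C6B = 15467.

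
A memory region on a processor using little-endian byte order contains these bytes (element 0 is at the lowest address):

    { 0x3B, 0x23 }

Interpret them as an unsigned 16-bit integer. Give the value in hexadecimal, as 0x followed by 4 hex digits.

Little-endian stores the least-significant byte at the lowest address.
Reassemble most-significant byte first: 23 3B → 0x233B.

0x233B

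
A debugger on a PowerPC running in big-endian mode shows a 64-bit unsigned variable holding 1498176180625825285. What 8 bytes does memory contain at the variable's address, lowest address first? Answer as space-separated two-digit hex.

14 CA 97 4C 71 27 5E 05

1498176180625825285 in hexadecimal, padded to 64 bits, is 0x14CA974C71275E05.
Split into bytes (most-significant first): 14 CA 97 4C 71 27 5E 05.
Big-endian: lowest address holds the most-significant byte.
So the memory order matches the most-significant-first order: 14 CA 97 4C 71 27 5E 05.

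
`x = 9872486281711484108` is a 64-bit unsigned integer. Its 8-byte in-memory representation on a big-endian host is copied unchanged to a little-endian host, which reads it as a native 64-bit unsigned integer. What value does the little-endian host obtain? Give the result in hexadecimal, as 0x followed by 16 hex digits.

9872486281711484108 in 64-bit hexadecimal is 0x89021DF76F547CCC.
Stored big-endian, the bytes at ascending addresses are 89 02 1D F7 6F 54 7C CC.
Read back as little-endian, the first byte is least significant, giving 0xCC7C546FF71D0289.

0xCC7C546FF71D0289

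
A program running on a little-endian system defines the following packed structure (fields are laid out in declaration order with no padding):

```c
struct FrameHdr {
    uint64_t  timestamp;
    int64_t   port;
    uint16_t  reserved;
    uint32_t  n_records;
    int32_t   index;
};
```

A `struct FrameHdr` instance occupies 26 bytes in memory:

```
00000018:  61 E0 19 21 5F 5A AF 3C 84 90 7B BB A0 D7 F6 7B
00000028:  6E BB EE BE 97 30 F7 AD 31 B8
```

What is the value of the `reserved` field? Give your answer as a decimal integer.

47982

`reserved` follows `timestamp` (8 B), `port` (8 B), so it starts at offset 8 + 8 = 16 and occupies 2 bytes.
Bytes at offsets 16..17: 6E BB.
Little-endian: lowest address holds the least-significant byte.
Reassemble most-significant byte first: BB 6E → 0xBB6E.
0xBB6E = 47982.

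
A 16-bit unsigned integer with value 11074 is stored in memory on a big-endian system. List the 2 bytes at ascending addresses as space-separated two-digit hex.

11074 in hexadecimal, padded to 16 bits, is 0x2B42.
Split into bytes (most-significant first): 2B 42.
Big-endian: lowest address holds the most-significant byte.
So the memory order matches the most-significant-first order: 2B 42.

2B 42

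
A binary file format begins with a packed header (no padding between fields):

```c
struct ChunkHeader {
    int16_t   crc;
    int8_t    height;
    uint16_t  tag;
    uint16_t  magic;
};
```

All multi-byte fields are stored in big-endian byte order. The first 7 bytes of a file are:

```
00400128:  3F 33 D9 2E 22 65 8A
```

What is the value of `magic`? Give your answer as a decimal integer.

`magic` follows `crc` (2 B), `height` (1 B), `tag` (2 B), so it starts at offset 2 + 1 + 2 = 5 and occupies 2 bytes.
Bytes at offsets 5..6: 65 8A.
Big-endian: lowest address holds the most-significant byte.
The bytes are already most-significant first: 0x658A.
0x658A = 25994.

25994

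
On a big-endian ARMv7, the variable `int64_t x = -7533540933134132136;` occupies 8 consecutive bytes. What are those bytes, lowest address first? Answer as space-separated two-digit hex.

Two's complement of -7533540933134132136 in 64 bits: 7533540933134132136 = 0x688C8390745323A8; invert → 0x97737C6F8BACDC57; add 1 → 0x97737C6F8BACDC58.
Split into bytes (most-significant first): 97 73 7C 6F 8B AC DC 58.
In big-endian order the high byte comes first in memory.
So the memory order matches the most-significant-first order: 97 73 7C 6F 8B AC DC 58.

97 73 7C 6F 8B AC DC 58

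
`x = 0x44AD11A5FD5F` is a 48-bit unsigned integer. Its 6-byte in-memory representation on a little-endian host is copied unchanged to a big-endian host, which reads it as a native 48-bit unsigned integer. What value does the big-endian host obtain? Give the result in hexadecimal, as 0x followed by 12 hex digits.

0x5FFDA511AD44

Stored little-endian, the bytes at ascending addresses are 5F FD A5 11 AD 44.
Read back as big-endian, the last byte is least significant, giving 0x5FFDA511AD44.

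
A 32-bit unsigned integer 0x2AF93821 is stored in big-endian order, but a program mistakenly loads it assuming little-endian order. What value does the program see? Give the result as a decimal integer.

Stored big-endian, the bytes at ascending addresses are 2A F9 38 21.
Read back as little-endian, the first byte is least significant, giving 0x2138F92A.
0x2138F92A = 557381930.

557381930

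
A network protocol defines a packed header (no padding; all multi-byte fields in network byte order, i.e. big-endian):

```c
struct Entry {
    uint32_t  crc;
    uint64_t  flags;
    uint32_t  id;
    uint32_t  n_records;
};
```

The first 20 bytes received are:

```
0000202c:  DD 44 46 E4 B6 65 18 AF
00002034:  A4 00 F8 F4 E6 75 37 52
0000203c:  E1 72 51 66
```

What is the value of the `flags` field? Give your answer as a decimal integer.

13142938230200531188

`flags` follows `crc` (4 bytes), so it starts at byte offset 4 and occupies 8 bytes.
Bytes at offsets 4..11: B6 65 18 AF A4 00 F8 F4.
Big-endian stores the most-significant byte at the lowest address.
The bytes are already most-significant first: 0xB66518AFA400F8F4.
0xB66518AFA400F8F4 = 13142938230200531188.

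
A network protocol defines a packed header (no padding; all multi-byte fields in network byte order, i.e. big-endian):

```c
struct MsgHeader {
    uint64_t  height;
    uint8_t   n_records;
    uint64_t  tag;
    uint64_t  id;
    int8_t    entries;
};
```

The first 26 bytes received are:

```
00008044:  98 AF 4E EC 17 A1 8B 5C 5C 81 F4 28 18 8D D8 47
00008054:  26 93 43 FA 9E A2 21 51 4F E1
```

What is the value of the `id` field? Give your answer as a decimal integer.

10611600706246889807

`id` follows `height` (8 B), `n_records` (1 B), `tag` (8 B), so it starts at offset 8 + 1 + 8 = 17 and occupies 8 bytes.
Bytes at offsets 17..24: 93 43 FA 9E A2 21 51 4F.
Big-endian stores the most-significant byte at the lowest address.
The bytes are already most-significant first: 0x9343FA9EA221514F.
0x9343FA9EA221514F = 10611600706246889807.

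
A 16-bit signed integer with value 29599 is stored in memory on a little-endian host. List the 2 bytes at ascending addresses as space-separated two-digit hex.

9F 73

29599 in hexadecimal, padded to 16 bits, is 0x739F.
Split into bytes (most-significant first): 73 9F.
Little-endian: lowest address holds the least-significant byte.
So at ascending addresses the bytes are 9F 73.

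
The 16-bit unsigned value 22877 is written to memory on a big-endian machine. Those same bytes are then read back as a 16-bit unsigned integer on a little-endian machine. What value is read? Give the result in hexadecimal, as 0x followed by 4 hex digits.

0x5D59

22877 in 16-bit hexadecimal is 0x595D.
Stored big-endian, the bytes at ascending addresses are 59 5D.
Read back as little-endian, the first byte is least significant, giving 0x5D59.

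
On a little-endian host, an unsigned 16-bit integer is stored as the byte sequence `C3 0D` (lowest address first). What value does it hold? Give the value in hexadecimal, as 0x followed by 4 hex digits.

Little-endian: lowest address holds the least-significant byte.
Reassemble most-significant byte first: 0D C3 → 0x0DC3.

0x0DC3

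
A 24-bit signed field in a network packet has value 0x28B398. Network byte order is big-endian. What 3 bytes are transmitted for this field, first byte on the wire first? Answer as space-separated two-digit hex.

Split into bytes (most-significant first): 28 B3 98.
In big-endian order the high byte comes first in memory.
So the memory order matches the most-significant-first order: 28 B3 98.

28 B3 98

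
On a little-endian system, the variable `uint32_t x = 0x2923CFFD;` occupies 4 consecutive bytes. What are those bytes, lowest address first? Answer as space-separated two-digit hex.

FD CF 23 29

Split into bytes (most-significant first): 29 23 CF FD.
In little-endian order the low byte comes first in memory.
So at ascending addresses the bytes are FD CF 23 29.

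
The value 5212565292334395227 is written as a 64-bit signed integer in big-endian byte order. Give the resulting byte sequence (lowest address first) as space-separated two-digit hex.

48 56 C0 84 1A 1F 2F 5B

5212565292334395227 in hexadecimal, padded to 64 bits, is 0x4856C0841A1F2F5B.
Split into bytes (most-significant first): 48 56 C0 84 1A 1F 2F 5B.
Big-endian: lowest address holds the most-significant byte.
So the memory order matches the most-significant-first order: 48 56 C0 84 1A 1F 2F 5B.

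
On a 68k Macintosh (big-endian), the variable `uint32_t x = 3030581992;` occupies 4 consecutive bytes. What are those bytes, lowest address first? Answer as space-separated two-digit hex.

B4 A3 02 E8

3030581992 in hexadecimal, padded to 32 bits, is 0xB4A302E8.
Split into bytes (most-significant first): B4 A3 02 E8.
Big-endian stores the most-significant byte at the lowest address.
So the memory order matches the most-significant-first order: B4 A3 02 E8.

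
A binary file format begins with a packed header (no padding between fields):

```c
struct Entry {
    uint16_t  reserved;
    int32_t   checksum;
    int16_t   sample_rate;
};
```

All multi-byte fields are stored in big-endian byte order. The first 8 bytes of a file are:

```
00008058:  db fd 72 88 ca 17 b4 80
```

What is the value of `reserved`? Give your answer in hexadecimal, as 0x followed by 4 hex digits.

0xDBFD

`reserved` is the first field, at byte offset 0, occupying 2 bytes.
Bytes at offsets 0..1: DB FD.
Big-endian stores the most-significant byte at the lowest address.
The bytes are already most-significant first: 0xDBFD.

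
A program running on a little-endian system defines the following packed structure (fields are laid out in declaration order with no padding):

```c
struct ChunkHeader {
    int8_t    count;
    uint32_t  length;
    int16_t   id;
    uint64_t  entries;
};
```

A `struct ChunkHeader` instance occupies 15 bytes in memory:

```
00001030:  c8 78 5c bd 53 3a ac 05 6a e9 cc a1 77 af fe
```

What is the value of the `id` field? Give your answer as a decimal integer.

-21446

`id` follows `count` (1 B), `length` (4 B), so it starts at offset 1 + 4 = 5 and occupies 2 bytes.
Bytes at offsets 5..6: 3A AC.
Little-endian stores the least-significant byte at the lowest address.
Reassemble most-significant byte first: AC 3A → 0xAC3A.
Top bit is set, so as a signed 16-bit value this is 0xAC3A − 2^16 = -21446.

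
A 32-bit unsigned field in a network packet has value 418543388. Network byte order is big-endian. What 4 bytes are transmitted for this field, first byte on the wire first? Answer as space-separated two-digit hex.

18 F2 77 1C

418543388 in hexadecimal, padded to 32 bits, is 0x18F2771C.
Split into bytes (most-significant first): 18 F2 77 1C.
In big-endian order the high byte comes first in memory.
So the memory order matches the most-significant-first order: 18 F2 77 1C.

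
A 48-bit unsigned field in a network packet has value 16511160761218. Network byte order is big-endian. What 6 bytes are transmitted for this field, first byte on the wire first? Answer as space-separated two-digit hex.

0F 04 4D DF 3B 82

16511160761218 in hexadecimal, padded to 48 bits, is 0x0F044DDF3B82.
Split into bytes (most-significant first): 0F 04 4D DF 3B 82.
In big-endian order the high byte comes first in memory.
So the memory order matches the most-significant-first order: 0F 04 4D DF 3B 82.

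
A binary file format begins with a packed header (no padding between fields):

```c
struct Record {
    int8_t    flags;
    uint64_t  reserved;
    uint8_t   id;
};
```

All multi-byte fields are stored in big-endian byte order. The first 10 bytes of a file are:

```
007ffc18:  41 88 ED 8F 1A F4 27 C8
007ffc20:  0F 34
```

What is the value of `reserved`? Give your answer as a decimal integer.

`reserved` follows `flags` (1 byte), so it starts at byte offset 1 and occupies 8 bytes.
Bytes at offsets 1..8: 88 ED 8F 1A F4 27 C8 0F.
Big-endian stores the most-significant byte at the lowest address.
The bytes are already most-significant first: 0x88ED8F1AF427C80F.
0x88ED8F1AF427C80F = 9866699704566794255.

9866699704566794255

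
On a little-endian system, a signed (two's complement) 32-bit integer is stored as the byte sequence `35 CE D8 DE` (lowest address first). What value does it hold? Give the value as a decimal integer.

-556216779

Little-endian stores the least-significant byte at the lowest address.
Reassemble most-significant byte first: DE D8 CE 35 → 0xDED8CE35.
Top bit is set, so as a signed 32-bit value this is 0xDED8CE35 − 2^32 = -556216779.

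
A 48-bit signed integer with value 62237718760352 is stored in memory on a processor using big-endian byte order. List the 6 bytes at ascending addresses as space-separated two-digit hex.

62237718760352 in hexadecimal, padded to 48 bits, is 0x389AD91E4BA0.
Split into bytes (most-significant first): 38 9A D9 1E 4B A0.
In big-endian order the high byte comes first in memory.
So the memory order matches the most-significant-first order: 38 9A D9 1E 4B A0.

38 9A D9 1E 4B A0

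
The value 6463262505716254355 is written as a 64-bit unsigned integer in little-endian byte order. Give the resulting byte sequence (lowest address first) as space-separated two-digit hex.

6463262505716254355 in hexadecimal, padded to 64 bits, is 0x59B21F014F518693.
Split into bytes (most-significant first): 59 B2 1F 01 4F 51 86 93.
Little-endian stores the least-significant byte at the lowest address.
So at ascending addresses the bytes are 93 86 51 4F 01 1F B2 59.

93 86 51 4F 01 1F B2 59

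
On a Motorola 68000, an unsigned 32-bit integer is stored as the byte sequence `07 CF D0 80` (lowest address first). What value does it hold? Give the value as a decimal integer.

131059840

In big-endian order the high byte comes first in memory.
The bytes are already most-significant first: 0x07CFD080.
0x07CFD080 = 131059840.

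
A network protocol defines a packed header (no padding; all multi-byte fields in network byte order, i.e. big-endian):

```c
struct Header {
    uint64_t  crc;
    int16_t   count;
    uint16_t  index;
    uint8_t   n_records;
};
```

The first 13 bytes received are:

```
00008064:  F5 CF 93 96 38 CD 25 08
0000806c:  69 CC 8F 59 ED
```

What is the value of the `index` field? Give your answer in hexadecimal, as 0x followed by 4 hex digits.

0x8F59

`index` follows `crc` (8 B), `count` (2 B), so it starts at offset 8 + 2 = 10 and occupies 2 bytes.
Bytes at offsets 10..11: 8F 59.
Big-endian: lowest address holds the most-significant byte.
The bytes are already most-significant first: 0x8F59.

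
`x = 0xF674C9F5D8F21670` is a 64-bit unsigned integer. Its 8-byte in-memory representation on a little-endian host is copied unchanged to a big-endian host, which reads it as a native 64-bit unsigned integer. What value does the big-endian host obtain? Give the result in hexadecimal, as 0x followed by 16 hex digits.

0x7016F2D8F5C974F6

Stored little-endian, the bytes at ascending addresses are 70 16 F2 D8 F5 C9 74 F6.
Read back as big-endian, the last byte is least significant, giving 0x7016F2D8F5C974F6.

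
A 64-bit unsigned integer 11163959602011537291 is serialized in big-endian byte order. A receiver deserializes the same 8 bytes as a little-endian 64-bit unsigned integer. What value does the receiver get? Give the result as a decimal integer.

11163959602011537291 in 64-bit hexadecimal is 0x9AEE5A1BDCB57F8B.
Stored big-endian, the bytes at ascending addresses are 9A EE 5A 1B DC B5 7F 8B.
Read back as little-endian, the first byte is least significant, giving 0x8B7FB5DC1B5AEE9A.
0x8B7FB5DC1B5AEE9A = 10051952850270613146.

10051952850270613146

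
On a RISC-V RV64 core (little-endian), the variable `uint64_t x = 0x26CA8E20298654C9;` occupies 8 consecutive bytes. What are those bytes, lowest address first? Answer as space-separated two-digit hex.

C9 54 86 29 20 8E CA 26

Split into bytes (most-significant first): 26 CA 8E 20 29 86 54 C9.
In little-endian order the low byte comes first in memory.
So at ascending addresses the bytes are C9 54 86 29 20 8E CA 26.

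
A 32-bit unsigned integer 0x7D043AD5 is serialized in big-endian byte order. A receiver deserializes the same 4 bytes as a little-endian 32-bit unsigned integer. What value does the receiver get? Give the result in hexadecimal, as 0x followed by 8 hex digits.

0xD53A047D

Stored big-endian, the bytes at ascending addresses are 7D 04 3A D5.
Read back as little-endian, the first byte is least significant, giving 0xD53A047D.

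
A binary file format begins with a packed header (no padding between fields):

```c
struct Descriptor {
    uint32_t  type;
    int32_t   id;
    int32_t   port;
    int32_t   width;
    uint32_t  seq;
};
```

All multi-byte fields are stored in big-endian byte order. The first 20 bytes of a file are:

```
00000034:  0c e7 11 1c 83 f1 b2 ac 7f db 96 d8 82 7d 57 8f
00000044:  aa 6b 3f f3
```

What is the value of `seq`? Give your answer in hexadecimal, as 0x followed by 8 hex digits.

`seq` follows `type` (4 B), `id` (4 B), `port` (4 B), `width` (4 B), so it starts at offset 4 + 4 + 4 + 4 = 16 and occupies 4 bytes.
Bytes at offsets 16..19: AA 6B 3F F3.
Big-endian stores the most-significant byte at the lowest address.
The bytes are already most-significant first: 0xAA6B3FF3.

0xAA6B3FF3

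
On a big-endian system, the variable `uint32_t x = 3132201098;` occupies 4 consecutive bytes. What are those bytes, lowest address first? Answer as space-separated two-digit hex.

BA B1 98 8A

3132201098 in hexadecimal, padded to 32 bits, is 0xBAB1988A.
Split into bytes (most-significant first): BA B1 98 8A.
Big-endian stores the most-significant byte at the lowest address.
So the memory order matches the most-significant-first order: BA B1 98 8A.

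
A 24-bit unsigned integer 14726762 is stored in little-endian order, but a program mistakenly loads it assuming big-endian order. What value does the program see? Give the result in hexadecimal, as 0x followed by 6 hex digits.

0x6AB6E0

14726762 in 24-bit hexadecimal is 0xE0B66A.
Stored little-endian, the bytes at ascending addresses are 6A B6 E0.
Read back as big-endian, the last byte is least significant, giving 0x6AB6E0.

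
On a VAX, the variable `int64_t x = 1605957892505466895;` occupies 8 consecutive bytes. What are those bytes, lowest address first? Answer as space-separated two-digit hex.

0F F8 05 CB 31 82 49 16

1605957892505466895 in hexadecimal, padded to 64 bits, is 0x16498231CB05F80F.
Split into bytes (most-significant first): 16 49 82 31 CB 05 F8 0F.
Little-endian: lowest address holds the least-significant byte.
So at ascending addresses the bytes are 0F F8 05 CB 31 82 49 16.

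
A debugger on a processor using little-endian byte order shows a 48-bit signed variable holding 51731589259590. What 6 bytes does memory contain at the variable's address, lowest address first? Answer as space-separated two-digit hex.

46 61 00 B3 0C 2F

51731589259590 in hexadecimal, padded to 48 bits, is 0x2F0CB3006146.
Split into bytes (most-significant first): 2F 0C B3 00 61 46.
Little-endian: lowest address holds the least-significant byte.
So at ascending addresses the bytes are 46 61 00 B3 0C 2F.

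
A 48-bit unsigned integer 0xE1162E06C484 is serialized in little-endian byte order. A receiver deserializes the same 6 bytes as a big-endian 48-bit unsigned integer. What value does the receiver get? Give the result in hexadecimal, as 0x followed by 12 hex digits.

0x84C4062E16E1

Stored little-endian, the bytes at ascending addresses are 84 C4 06 2E 16 E1.
Read back as big-endian, the last byte is least significant, giving 0x84C4062E16E1.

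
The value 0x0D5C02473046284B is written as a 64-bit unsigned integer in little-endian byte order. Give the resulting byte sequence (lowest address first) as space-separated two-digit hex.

Split into bytes (most-significant first): 0D 5C 02 47 30 46 28 4B.
Little-endian: lowest address holds the least-significant byte.
So at ascending addresses the bytes are 4B 28 46 30 47 02 5C 0D.

4B 28 46 30 47 02 5C 0D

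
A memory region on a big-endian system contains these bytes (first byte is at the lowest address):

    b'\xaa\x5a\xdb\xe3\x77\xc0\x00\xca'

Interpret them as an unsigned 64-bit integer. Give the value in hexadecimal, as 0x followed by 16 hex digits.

Big-endian: lowest address holds the most-significant byte.
The bytes are already most-significant first: 0xAA5ADBE377C000CA.

0xAA5ADBE377C000CA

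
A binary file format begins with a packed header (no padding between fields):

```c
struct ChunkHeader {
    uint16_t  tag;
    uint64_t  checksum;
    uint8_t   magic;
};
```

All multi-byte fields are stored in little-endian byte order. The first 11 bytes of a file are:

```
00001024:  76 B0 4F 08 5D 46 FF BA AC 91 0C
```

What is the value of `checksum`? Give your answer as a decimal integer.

`checksum` follows `tag` (2 bytes), so it starts at byte offset 2 and occupies 8 bytes.
Bytes at offsets 2..9: 4F 08 5D 46 FF BA AC 91.
Little-endian: lowest address holds the least-significant byte.
Reassemble most-significant byte first: 91 AC BA FF 46 5D 08 4F → 0x91ACBAFF465D084F.
0x91ACBAFF465D084F = 10496970437053712463.

10496970437053712463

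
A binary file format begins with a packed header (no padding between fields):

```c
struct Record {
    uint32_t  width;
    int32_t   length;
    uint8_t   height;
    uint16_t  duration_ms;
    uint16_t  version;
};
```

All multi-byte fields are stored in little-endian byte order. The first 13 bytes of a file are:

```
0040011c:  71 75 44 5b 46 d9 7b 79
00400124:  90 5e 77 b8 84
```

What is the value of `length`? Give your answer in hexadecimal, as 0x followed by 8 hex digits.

0x797BD946

`length` follows `width` (4 bytes), so it starts at byte offset 4 and occupies 4 bytes.
Bytes at offsets 4..7: 46 D9 7B 79.
Little-endian stores the least-significant byte at the lowest address.
Reassemble most-significant byte first: 79 7B D9 46 → 0x797BD946.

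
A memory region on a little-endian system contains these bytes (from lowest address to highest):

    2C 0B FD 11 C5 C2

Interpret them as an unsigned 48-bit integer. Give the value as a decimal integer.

Little-endian stores the least-significant byte at the lowest address.
Reassemble most-significant byte first: C2 C5 11 FD 0B 2C → 0xC2C511FD0B2C.
0xC2C511FD0B2C = 214151666141996.

214151666141996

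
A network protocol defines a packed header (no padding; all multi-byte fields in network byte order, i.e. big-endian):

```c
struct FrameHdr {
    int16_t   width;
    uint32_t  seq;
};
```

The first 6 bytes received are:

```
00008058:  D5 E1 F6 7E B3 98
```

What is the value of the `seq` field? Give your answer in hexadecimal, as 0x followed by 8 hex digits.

0xF67EB398

`seq` follows `width` (2 bytes), so it starts at byte offset 2 and occupies 4 bytes.
Bytes at offsets 2..5: F6 7E B3 98.
In big-endian order the high byte comes first in memory.
The bytes are already most-significant first: 0xF67EB398.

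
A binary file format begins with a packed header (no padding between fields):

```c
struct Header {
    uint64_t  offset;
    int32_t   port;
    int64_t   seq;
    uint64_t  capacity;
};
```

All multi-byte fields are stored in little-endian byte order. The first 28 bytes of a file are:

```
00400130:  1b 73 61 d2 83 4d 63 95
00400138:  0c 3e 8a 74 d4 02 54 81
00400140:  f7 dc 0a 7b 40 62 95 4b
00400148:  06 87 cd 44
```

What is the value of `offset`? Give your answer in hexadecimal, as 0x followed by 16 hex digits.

0x95634D83D261731B

`offset` is the first field, at byte offset 0, occupying 8 bytes.
Bytes at offsets 0..7: 1B 73 61 D2 83 4D 63 95.
Little-endian stores the least-significant byte at the lowest address.
Reassemble most-significant byte first: 95 63 4D 83 D2 61 73 1B → 0x95634D83D261731B.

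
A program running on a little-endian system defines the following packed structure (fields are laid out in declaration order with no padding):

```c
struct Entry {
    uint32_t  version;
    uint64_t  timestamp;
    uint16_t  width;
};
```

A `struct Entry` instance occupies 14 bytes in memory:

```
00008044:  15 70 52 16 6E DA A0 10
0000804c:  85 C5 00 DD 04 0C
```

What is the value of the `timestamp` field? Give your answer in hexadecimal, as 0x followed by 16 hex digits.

0xDD00C58510A0DA6E

`timestamp` follows `version` (4 bytes), so it starts at byte offset 4 and occupies 8 bytes.
Bytes at offsets 4..11: 6E DA A0 10 85 C5 00 DD.
Little-endian stores the least-significant byte at the lowest address.
Reassemble most-significant byte first: DD 00 C5 85 10 A0 DA 6E → 0xDD00C58510A0DA6E.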